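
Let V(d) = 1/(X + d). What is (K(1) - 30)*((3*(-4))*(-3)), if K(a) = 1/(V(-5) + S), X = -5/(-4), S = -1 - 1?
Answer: -18630/17 ≈ -1095.9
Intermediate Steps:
S = -2
X = 5/4 (X = -5*(-¼) = 5/4 ≈ 1.2500)
V(d) = 1/(5/4 + d)
K(a) = -15/34 (K(a) = 1/(4/(5 + 4*(-5)) - 2) = 1/(4/(5 - 20) - 2) = 1/(4/(-15) - 2) = 1/(4*(-1/15) - 2) = 1/(-4/15 - 2) = 1/(-34/15) = -15/34)
(K(1) - 30)*((3*(-4))*(-3)) = (-15/34 - 30)*((3*(-4))*(-3)) = -(-6210)*(-3)/17 = -1035/34*36 = -18630/17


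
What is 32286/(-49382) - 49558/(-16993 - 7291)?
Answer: 415809983/299798122 ≈ 1.3870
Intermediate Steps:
32286/(-49382) - 49558/(-16993 - 7291) = 32286*(-1/49382) - 49558/(-24284) = -16143/24691 - 49558*(-1/24284) = -16143/24691 + 24779/12142 = 415809983/299798122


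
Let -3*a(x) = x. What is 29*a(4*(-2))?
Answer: 232/3 ≈ 77.333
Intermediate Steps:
a(x) = -x/3
29*a(4*(-2)) = 29*(-4*(-2)/3) = 29*(-⅓*(-8)) = 29*(8/3) = 232/3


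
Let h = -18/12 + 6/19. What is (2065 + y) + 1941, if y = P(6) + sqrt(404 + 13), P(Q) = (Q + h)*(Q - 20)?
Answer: 74833/19 + sqrt(417) ≈ 3959.0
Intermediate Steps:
h = -45/38 (h = -18*1/12 + 6*(1/19) = -3/2 + 6/19 = -45/38 ≈ -1.1842)
P(Q) = (-20 + Q)*(-45/38 + Q) (P(Q) = (Q - 45/38)*(Q - 20) = (-45/38 + Q)*(-20 + Q) = (-20 + Q)*(-45/38 + Q))
y = -1281/19 + sqrt(417) (y = (450/19 + 6**2 - 805/38*6) + sqrt(404 + 13) = (450/19 + 36 - 2415/19) + sqrt(417) = -1281/19 + sqrt(417) ≈ -47.000)
(2065 + y) + 1941 = (2065 + (-1281/19 + sqrt(417))) + 1941 = (37954/19 + sqrt(417)) + 1941 = 74833/19 + sqrt(417)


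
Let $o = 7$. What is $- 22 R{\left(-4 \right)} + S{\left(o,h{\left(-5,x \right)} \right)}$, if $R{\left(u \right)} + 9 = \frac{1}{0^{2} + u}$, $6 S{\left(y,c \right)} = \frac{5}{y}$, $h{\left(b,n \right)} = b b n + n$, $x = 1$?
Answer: $\frac{4276}{21} \approx 203.62$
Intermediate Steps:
$h{\left(b,n \right)} = n + n b^{2}$ ($h{\left(b,n \right)} = b^{2} n + n = n b^{2} + n = n + n b^{2}$)
$S{\left(y,c \right)} = \frac{5}{6 y}$ ($S{\left(y,c \right)} = \frac{5 \frac{1}{y}}{6} = \frac{5}{6 y}$)
$R{\left(u \right)} = -9 + \frac{1}{u}$ ($R{\left(u \right)} = -9 + \frac{1}{0^{2} + u} = -9 + \frac{1}{0 + u} = -9 + \frac{1}{u}$)
$- 22 R{\left(-4 \right)} + S{\left(o,h{\left(-5,x \right)} \right)} = - 22 \left(-9 + \frac{1}{-4}\right) + \frac{5}{6 \cdot 7} = - 22 \left(-9 - \frac{1}{4}\right) + \frac{5}{6} \cdot \frac{1}{7} = \left(-22\right) \left(- \frac{37}{4}\right) + \frac{5}{42} = \frac{407}{2} + \frac{5}{42} = \frac{4276}{21}$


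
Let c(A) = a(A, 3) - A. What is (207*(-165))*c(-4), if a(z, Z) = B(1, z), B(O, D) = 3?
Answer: -239085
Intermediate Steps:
a(z, Z) = 3
c(A) = 3 - A
(207*(-165))*c(-4) = (207*(-165))*(3 - 1*(-4)) = -34155*(3 + 4) = -34155*7 = -239085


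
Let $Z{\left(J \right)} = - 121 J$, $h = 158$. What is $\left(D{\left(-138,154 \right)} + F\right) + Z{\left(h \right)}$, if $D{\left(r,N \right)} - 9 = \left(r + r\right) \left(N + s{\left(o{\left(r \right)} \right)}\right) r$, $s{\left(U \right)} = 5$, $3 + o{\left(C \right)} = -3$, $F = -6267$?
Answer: $6030616$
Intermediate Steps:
$o{\left(C \right)} = -6$ ($o{\left(C \right)} = -3 - 3 = -6$)
$D{\left(r,N \right)} = 9 + 2 r^{2} \left(5 + N\right)$ ($D{\left(r,N \right)} = 9 + \left(r + r\right) \left(N + 5\right) r = 9 + 2 r \left(5 + N\right) r = 9 + 2 r^{2} \left(5 + N\right)$)
$\left(D{\left(-138,154 \right)} + F\right) + Z{\left(h \right)} = \left(\left(9 + 10 \left(-138\right)^{2} + 2 \cdot 154 \left(-138\right)^{2}\right) - 6267\right) - 19118 = \left(\left(9 + 10 \cdot 19044 + 2 \cdot 154 \cdot 19044\right) - 6267\right) - 19118 = \left(\left(9 + 190440 + 5865552\right) - 6267\right) - 19118 = \left(6056001 - 6267\right) - 19118 = 6049734 - 19118 = 6030616$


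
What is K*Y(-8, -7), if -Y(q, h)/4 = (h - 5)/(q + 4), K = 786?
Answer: -9432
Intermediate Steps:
Y(q, h) = -4*(-5 + h)/(4 + q) (Y(q, h) = -4*(h - 5)/(q + 4) = -4*(-5 + h)/(4 + q))
K*Y(-8, -7) = 786*(4*(5 - 1*(-7))/(4 - 8)) = 786*(4*(5 + 7)/(-4)) = 786*(4*(-¼)*12) = 786*(-12) = -9432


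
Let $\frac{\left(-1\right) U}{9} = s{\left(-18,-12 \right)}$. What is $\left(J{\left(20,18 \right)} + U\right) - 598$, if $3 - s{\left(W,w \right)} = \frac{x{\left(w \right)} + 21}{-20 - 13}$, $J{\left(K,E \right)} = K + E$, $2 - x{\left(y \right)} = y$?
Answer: $- \frac{6562}{11} \approx -596.54$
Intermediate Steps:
$x{\left(y \right)} = 2 - y$
$J{\left(K,E \right)} = E + K$
$s{\left(W,w \right)} = \frac{122}{33} - \frac{w}{33}$ ($s{\left(W,w \right)} = 3 - \frac{\left(2 - w\right) + 21}{-20 - 13} = 3 - \frac{23 - w}{-33} = 3 - \left(23 - w\right) \left(- \frac{1}{33}\right) = 3 - \left(- \frac{23}{33} + \frac{w}{33}\right) = \frac{122}{33} - \frac{w}{33}$)
$U = - \frac{402}{11}$ ($U = - 9 \left(\frac{122}{33} - - \frac{4}{11}\right) = - 9 \left(\frac{122}{33} + \frac{4}{11}\right) = \left(-9\right) \frac{134}{33} = - \frac{402}{11} \approx -36.545$)
$\left(J{\left(20,18 \right)} + U\right) - 598 = \left(\left(18 + 20\right) - \frac{402}{11}\right) - 598 = \left(38 - \frac{402}{11}\right) - 598 = \frac{16}{11} - 598 = - \frac{6562}{11}$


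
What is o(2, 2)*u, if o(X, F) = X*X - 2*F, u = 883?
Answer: 0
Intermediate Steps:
o(X, F) = X² - 2*F
o(2, 2)*u = (2² - 2*2)*883 = (4 - 4)*883 = 0*883 = 0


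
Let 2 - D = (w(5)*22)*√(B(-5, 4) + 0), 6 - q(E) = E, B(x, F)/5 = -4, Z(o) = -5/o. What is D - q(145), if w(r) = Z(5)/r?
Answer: 141 + 44*I*√5/5 ≈ 141.0 + 19.677*I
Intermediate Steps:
B(x, F) = -20 (B(x, F) = 5*(-4) = -20)
q(E) = 6 - E
w(r) = -1/r (w(r) = (-5/5)/r = (-5*⅕)/r = -1/r)
D = 2 + 44*I*√5/5 (D = 2 - -1/5*22*√(-20 + 0) = 2 - -1*⅕*22*√(-20) = 2 - (-⅕*22)*2*I*√5 = 2 - (-22)*2*I*√5/5 = 2 - (-44)*I*√5/5 = 2 + 44*I*√5/5 ≈ 2.0 + 19.677*I)
D - q(145) = (2 + 44*I*√5/5) - (6 - 1*145) = (2 + 44*I*√5/5) - (6 - 145) = (2 + 44*I*√5/5) - 1*(-139) = (2 + 44*I*√5/5) + 139 = 141 + 44*I*√5/5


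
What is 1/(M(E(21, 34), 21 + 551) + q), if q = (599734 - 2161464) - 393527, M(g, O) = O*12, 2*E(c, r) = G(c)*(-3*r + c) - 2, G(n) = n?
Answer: -1/1948393 ≈ -5.1324e-7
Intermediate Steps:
E(c, r) = -1 + c*(c - 3*r)/2 (E(c, r) = (c*(-3*r + c) - 2)/2 = (c*(c - 3*r) - 2)/2 = (-2 + c*(c - 3*r))/2 = -1 + c*(c - 3*r)/2)
M(g, O) = 12*O
q = -1955257 (q = -1561730 - 393527 = -1955257)
1/(M(E(21, 34), 21 + 551) + q) = 1/(12*(21 + 551) - 1955257) = 1/(12*572 - 1955257) = 1/(6864 - 1955257) = 1/(-1948393) = -1/1948393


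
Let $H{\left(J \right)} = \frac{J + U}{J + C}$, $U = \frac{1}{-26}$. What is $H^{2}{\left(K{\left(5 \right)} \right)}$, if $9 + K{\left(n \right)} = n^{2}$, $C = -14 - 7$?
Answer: $\frac{6889}{676} \approx 10.191$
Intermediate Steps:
$U = - \frac{1}{26} \approx -0.038462$
$C = -21$ ($C = -14 - 7 = -21$)
$K{\left(n \right)} = -9 + n^{2}$
$H{\left(J \right)} = \frac{- \frac{1}{26} + J}{-21 + J}$ ($H{\left(J \right)} = \frac{J - \frac{1}{26}}{J - 21} = \frac{- \frac{1}{26} + J}{-21 + J}$)
$H^{2}{\left(K{\left(5 \right)} \right)} = \left(\frac{- \frac{1}{26} - \left(9 - 5^{2}\right)}{-21 - \left(9 - 5^{2}\right)}\right)^{2} = \left(\frac{- \frac{1}{26} + \left(-9 + 25\right)}{-21 + \left(-9 + 25\right)}\right)^{2} = \left(\frac{- \frac{1}{26} + 16}{-21 + 16}\right)^{2} = \left(\frac{1}{-5} \cdot \frac{415}{26}\right)^{2} = \left(\left(- \frac{1}{5}\right) \frac{415}{26}\right)^{2} = \left(- \frac{83}{26}\right)^{2} = \frac{6889}{676}$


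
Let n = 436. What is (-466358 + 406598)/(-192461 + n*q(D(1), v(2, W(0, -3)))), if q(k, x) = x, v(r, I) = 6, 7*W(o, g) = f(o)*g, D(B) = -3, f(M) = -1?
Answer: 11952/37969 ≈ 0.31478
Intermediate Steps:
W(o, g) = -g/7 (W(o, g) = (-g)/7 = -g/7)
(-466358 + 406598)/(-192461 + n*q(D(1), v(2, W(0, -3)))) = (-466358 + 406598)/(-192461 + 436*6) = -59760/(-192461 + 2616) = -59760/(-189845) = -59760*(-1/189845) = 11952/37969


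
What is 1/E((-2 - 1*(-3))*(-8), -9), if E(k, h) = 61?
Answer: 1/61 ≈ 0.016393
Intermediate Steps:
1/E((-2 - 1*(-3))*(-8), -9) = 1/61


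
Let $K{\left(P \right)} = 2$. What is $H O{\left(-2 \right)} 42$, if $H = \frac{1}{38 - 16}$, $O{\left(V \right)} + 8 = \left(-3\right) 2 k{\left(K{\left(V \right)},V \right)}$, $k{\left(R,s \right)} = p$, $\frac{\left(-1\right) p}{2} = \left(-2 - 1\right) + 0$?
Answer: $-84$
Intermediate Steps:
$p = 6$ ($p = - 2 \left(\left(-2 - 1\right) + 0\right) = - 2 \left(-3 + 0\right) = \left(-2\right) \left(-3\right) = 6$)
$k{\left(R,s \right)} = 6$
$O{\left(V \right)} = -44$ ($O{\left(V \right)} = -8 + \left(-3\right) 2 \cdot 6 = -8 - 36 = -44$)
$H = \frac{1}{22} \approx 0.045455$
$H O{\left(-2 \right)} 42 = \frac{1}{22} \left(-44\right) 42 = \left(-2\right) 42 = -84$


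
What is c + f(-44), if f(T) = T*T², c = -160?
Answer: -85344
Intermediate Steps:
f(T) = T³
c + f(-44) = -160 + (-44)³ = -160 - 85184 = -85344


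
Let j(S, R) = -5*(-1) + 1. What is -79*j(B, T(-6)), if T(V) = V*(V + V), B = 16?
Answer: -474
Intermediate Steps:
T(V) = 2*V² (T(V) = V*(2*V) = 2*V²)
j(S, R) = 6 (j(S, R) = 5 + 1 = 6)
-79*j(B, T(-6)) = -79*6 = -474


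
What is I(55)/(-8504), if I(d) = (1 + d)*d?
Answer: -385/1063 ≈ -0.36218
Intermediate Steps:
I(d) = d*(1 + d)
I(55)/(-8504) = (55*(1 + 55))/(-8504) = (55*56)*(-1/8504) = 3080*(-1/8504) = -385/1063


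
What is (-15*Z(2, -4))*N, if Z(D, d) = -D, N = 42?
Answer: 1260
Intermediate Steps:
(-15*Z(2, -4))*N = -(-15)*2*42 = -15*(-2)*42 = 30*42 = 1260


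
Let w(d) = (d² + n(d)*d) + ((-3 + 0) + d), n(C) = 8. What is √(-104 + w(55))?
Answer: √3413 ≈ 58.421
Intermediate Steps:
w(d) = -3 + d² + 9*d (w(d) = (d² + 8*d) + ((-3 + 0) + d) = (d² + 8*d) + (-3 + d) = -3 + d² + 9*d)
√(-104 + w(55)) = √(-104 + (-3 + 55² + 9*55)) = √(-104 + (-3 + 3025 + 495)) = √(-104 + 3517) = √3413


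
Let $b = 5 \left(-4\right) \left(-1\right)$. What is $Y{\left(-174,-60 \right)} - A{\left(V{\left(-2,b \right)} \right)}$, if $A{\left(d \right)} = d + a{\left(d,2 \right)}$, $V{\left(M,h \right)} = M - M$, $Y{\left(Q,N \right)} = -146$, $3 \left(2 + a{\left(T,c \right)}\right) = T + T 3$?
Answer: $-144$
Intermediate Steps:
$a{\left(T,c \right)} = -2 + \frac{4 T}{3}$ ($a{\left(T,c \right)} = -2 + \frac{T + T 3}{3} = -2 + \frac{T + 3 T}{3} = -2 + \frac{4 T}{3}$)
$b = 20$ ($b = \left(-20\right) \left(-1\right) = 20$)
$V{\left(M,h \right)} = 0$
$A{\left(d \right)} = -2 + \frac{7 d}{3}$ ($A{\left(d \right)} = d + \left(-2 + \frac{4 d}{3}\right) = -2 + \frac{7 d}{3}$)
$Y{\left(-174,-60 \right)} - A{\left(V{\left(-2,b \right)} \right)} = -146 - \left(-2 + \frac{7}{3} \cdot 0\right) = -146 - \left(-2 + 0\right) = -146 - -2 = -146 + 2 = -144$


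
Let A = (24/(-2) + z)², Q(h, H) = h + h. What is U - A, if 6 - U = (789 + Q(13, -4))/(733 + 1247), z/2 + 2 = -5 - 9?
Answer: -764443/396 ≈ -1930.4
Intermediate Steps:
z = -32 (z = -4 + 2*(-5 - 9) = -4 + 2*(-14) = -4 - 28 = -32)
Q(h, H) = 2*h
U = 2213/396 (U = 6 - (789 + 2*13)/(733 + 1247) = 6 - (789 + 26)/1980 = 6 - 815/1980 = 6 - 1*163/396 = 6 - 163/396 = 2213/396 ≈ 5.5884)
A = 1936 (A = (24/(-2) - 32)² = (24*(-½) - 32)² = (-12 - 32)² = (-44)² = 1936)
U - A = 2213/396 - 1*1936 = 2213/396 - 1936 = -764443/396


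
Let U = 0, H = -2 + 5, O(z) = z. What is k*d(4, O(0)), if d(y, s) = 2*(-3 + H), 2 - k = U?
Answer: 0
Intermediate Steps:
H = 3
k = 2 (k = 2 - 1*0 = 2 + 0 = 2)
d(y, s) = 0 (d(y, s) = 2*(-3 + 3) = 2*0 = 0)
k*d(4, O(0)) = 2*0 = 0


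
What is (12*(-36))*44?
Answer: -19008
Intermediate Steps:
(12*(-36))*44 = -432*44 = -19008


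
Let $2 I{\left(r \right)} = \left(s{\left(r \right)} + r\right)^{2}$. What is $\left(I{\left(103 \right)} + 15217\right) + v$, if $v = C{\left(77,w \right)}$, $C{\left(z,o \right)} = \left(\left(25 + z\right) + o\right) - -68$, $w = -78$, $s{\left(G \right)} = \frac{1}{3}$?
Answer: $\frac{185831}{9} \approx 20648.0$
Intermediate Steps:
$s{\left(G \right)} = \frac{1}{3}$
$C{\left(z,o \right)} = 93 + o + z$ ($C{\left(z,o \right)} = \left(25 + o + z\right) + 68 = 93 + o + z$)
$v = 92$ ($v = 93 - 78 + 77 = 92$)
$I{\left(r \right)} = \frac{\left(\frac{1}{3} + r\right)^{2}}{2}$
$\left(I{\left(103 \right)} + 15217\right) + v = \left(\frac{\left(1 + 3 \cdot 103\right)^{2}}{18} + 15217\right) + 92 = \left(\frac{\left(1 + 309\right)^{2}}{18} + 15217\right) + 92 = \left(\frac{310^{2}}{18} + 15217\right) + 92 = \left(\frac{1}{18} \cdot 96100 + 15217\right) + 92 = \left(\frac{48050}{9} + 15217\right) + 92 = \frac{185003}{9} + 92 = \frac{185831}{9}$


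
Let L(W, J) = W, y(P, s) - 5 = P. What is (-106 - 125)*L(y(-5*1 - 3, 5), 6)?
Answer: 693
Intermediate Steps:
y(P, s) = 5 + P
(-106 - 125)*L(y(-5*1 - 3, 5), 6) = (-106 - 125)*(5 + (-5*1 - 3)) = -231*(5 + (-5 - 3)) = -231*(5 - 8) = -231*(-3) = 693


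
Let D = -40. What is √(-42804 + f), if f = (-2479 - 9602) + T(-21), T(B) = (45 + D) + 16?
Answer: 12*I*√381 ≈ 234.23*I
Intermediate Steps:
T(B) = 21 (T(B) = (45 - 40) + 16 = 5 + 16 = 21)
f = -12060 (f = (-2479 - 9602) + 21 = -12081 + 21 = -12060)
√(-42804 + f) = √(-42804 - 12060) = √(-54864) = 12*I*√381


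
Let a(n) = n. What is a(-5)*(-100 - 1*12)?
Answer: 560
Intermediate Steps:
a(-5)*(-100 - 1*12) = -5*(-100 - 1*12) = -5*(-100 - 12) = -5*(-112) = 560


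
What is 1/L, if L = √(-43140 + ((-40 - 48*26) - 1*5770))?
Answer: -I*√50198/50198 ≈ -0.0044633*I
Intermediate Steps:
L = I*√50198 (L = √(-43140 + ((-40 - 1248) - 5770)) = √(-43140 + (-1288 - 5770)) = √(-43140 - 7058) = √(-50198) = I*√50198 ≈ 224.05*I)
1/L = 1/(I*√50198) = -I*√50198/50198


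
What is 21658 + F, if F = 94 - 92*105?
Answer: 12092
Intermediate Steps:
F = -9566 (F = 94 - 9660 = -9566)
21658 + F = 21658 - 9566 = 12092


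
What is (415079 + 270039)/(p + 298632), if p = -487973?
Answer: -685118/189341 ≈ -3.6184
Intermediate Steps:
(415079 + 270039)/(p + 298632) = (415079 + 270039)/(-487973 + 298632) = 685118/(-189341) = 685118*(-1/189341) = -685118/189341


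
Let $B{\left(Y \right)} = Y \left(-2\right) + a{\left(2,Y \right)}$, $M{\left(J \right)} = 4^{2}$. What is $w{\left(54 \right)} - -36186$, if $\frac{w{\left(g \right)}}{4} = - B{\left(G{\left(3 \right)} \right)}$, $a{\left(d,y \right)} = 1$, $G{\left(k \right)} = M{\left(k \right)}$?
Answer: $36310$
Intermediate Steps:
$M{\left(J \right)} = 16$
$G{\left(k \right)} = 16$
$B{\left(Y \right)} = 1 - 2 Y$ ($B{\left(Y \right)} = Y \left(-2\right) + 1 = - 2 Y + 1 = 1 - 2 Y$)
$w{\left(g \right)} = 124$ ($w{\left(g \right)} = 4 \left(- (1 - 32)\right) = 4 \left(\left(-1\right) \left(-31\right)\right) = 4 \cdot 31 = 124$)
$w{\left(54 \right)} - -36186 = 124 - -36186 = 124 + 36186 = 36310$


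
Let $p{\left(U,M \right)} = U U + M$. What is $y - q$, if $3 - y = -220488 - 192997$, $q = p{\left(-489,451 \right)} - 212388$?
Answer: $386304$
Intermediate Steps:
$p{\left(U,M \right)} = M + U^{2}$ ($p{\left(U,M \right)} = U^{2} + M = M + U^{2}$)
$q = 27184$ ($q = \left(451 + \left(-489\right)^{2}\right) - 212388 = \left(451 + 239121\right) - 212388 = 239572 - 212388 = 27184$)
$y = 413488$ ($y = 3 - \left(-220488 - 192997\right) = 3 - -413485 = 3 + 413485 = 413488$)
$y - q = 413488 - 27184 = 386304$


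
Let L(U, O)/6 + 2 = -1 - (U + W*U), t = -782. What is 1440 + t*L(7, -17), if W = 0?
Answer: 48360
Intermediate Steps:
L(U, O) = -18 - 6*U (L(U, O) = -12 + 6*(-1 - (U + 0*U)) = -12 + 6*(-1 - (U + 0)) = -12 + 6*(-1 - U) = -12 + (-6 - 6*U) = -18 - 6*U)
1440 + t*L(7, -17) = 1440 - 782*(-18 - 6*7) = 1440 - 782*(-18 - 42) = 1440 - 782*(-60) = 1440 + 46920 = 48360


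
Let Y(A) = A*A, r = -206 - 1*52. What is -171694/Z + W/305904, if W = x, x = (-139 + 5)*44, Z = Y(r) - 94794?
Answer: 1090738277/179909790 ≈ 6.0627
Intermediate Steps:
r = -258 (r = -206 - 52 = -258)
Y(A) = A**2
Z = -28230 (Z = (-258)**2 - 94794 = 66564 - 94794 = -28230)
x = -5896 (x = -134*44 = -5896)
W = -5896
-171694/Z + W/305904 = -171694/(-28230) - 5896/305904 = -171694*(-1/28230) - 5896*1/305904 = 85847/14115 - 737/38238 = 1090738277/179909790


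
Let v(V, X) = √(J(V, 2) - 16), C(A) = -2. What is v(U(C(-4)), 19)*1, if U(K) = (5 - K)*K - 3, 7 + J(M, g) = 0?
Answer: I*√23 ≈ 4.7958*I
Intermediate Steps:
J(M, g) = -7 (J(M, g) = -7 + 0 = -7)
U(K) = -3 + K*(5 - K) (U(K) = K*(5 - K) - 3 = -3 + K*(5 - K))
v(V, X) = I*√23 (v(V, X) = √(-7 - 16) = √(-23) = I*√23)
v(U(C(-4)), 19)*1 = (I*√23)*1 = I*√23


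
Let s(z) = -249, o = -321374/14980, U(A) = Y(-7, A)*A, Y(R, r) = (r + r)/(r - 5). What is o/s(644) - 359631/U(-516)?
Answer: 19418238724903/55174455840 ≈ 351.94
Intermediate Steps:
Y(R, r) = 2*r/(-5 + r) (Y(R, r) = (2*r)/(-5 + r) = 2*r/(-5 + r))
U(A) = 2*A²/(-5 + A) (U(A) = (2*A/(-5 + A))*A = 2*A²/(-5 + A))
o = -160687/7490 (o = -321374*1/14980 = -160687/7490 ≈ -21.454)
o/s(644) - 359631/U(-516) = -160687/7490/(-249) - 359631/(2*(-516)²/(-5 - 516)) = -160687/7490*(-1/249) - 359631/(2*266256/(-521)) = 160687/1865010 - 359631/(2*266256*(-1/521)) = 160687/1865010 - 359631/(-532512/521) = 160687/1865010 - 359631*(-521/532512) = 160687/1865010 + 20818639/59168 = 19418238724903/55174455840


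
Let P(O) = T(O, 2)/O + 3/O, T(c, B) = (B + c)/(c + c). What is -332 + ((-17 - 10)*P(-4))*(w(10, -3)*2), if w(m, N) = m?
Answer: 427/4 ≈ 106.75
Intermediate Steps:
T(c, B) = (B + c)/(2*c) (T(c, B) = (B + c)/((2*c)) = (B + c)*(1/(2*c)) = (B + c)/(2*c))
P(O) = 3/O + (2 + O)/(2*O**2) (P(O) = ((2 + O)/(2*O))/O + 3/O = (2 + O)/(2*O**2) + 3/O = 3/O + (2 + O)/(2*O**2))
-332 + ((-17 - 10)*P(-4))*(w(10, -3)*2) = -332 + ((-17 - 10)*((1/2)*(2 + 7*(-4))/(-4)**2))*(10*2) = -332 - 27*(2 - 28)/(2*16)*20 = -332 - 27*(-26)/(2*16)*20 = -332 - 27*(-13/16)*20 = -332 + (351/16)*20 = -332 + 1755/4 = 427/4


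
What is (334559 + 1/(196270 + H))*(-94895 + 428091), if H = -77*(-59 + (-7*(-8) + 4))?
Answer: 21870363658946048/196193 ≈ 1.1147e+11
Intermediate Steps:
H = -77 (H = -77*(-59 + (56 + 4)) = -77*(-59 + 60) = -77*1 = -77)
(334559 + 1/(196270 + H))*(-94895 + 428091) = (334559 + 1/(196270 - 77))*(-94895 + 428091) = (334559 + 1/196193)*333196 = (65638133888/196193)*333196 = 21870363658946048/196193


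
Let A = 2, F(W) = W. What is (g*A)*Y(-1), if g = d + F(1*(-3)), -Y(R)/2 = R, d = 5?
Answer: 8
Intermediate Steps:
Y(R) = -2*R
g = 2 (g = 5 + 1*(-3) = 5 - 3 = 2)
(g*A)*Y(-1) = (2*2)*(-2*(-1)) = 4*2 = 8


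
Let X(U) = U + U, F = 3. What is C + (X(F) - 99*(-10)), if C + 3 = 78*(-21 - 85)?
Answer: -7275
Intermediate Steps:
X(U) = 2*U
C = -8271 (C = -3 + 78*(-21 - 85) = -3 + 78*(-106) = -3 - 8268 = -8271)
C + (X(F) - 99*(-10)) = -8271 + (2*3 - 99*(-10)) = -8271 + (6 + 990) = -8271 + 996 = -7275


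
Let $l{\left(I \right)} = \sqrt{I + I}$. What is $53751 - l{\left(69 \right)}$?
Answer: $53751 - \sqrt{138} \approx 53739.0$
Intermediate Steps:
$l{\left(I \right)} = \sqrt{2} \sqrt{I}$ ($l{\left(I \right)} = \sqrt{2 I} = \sqrt{2} \sqrt{I}$)
$53751 - l{\left(69 \right)} = 53751 - \sqrt{2} \sqrt{69} = 53751 - \sqrt{138}$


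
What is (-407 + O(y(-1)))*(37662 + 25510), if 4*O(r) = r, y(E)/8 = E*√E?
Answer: -25711004 - 126344*I ≈ -2.5711e+7 - 1.2634e+5*I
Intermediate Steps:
y(E) = 8*E^(3/2) (y(E) = 8*(E*√E) = 8*E^(3/2))
O(r) = r/4
(-407 + O(y(-1)))*(37662 + 25510) = (-407 + (8*(-1)^(3/2))/4)*(37662 + 25510) = (-407 + (8*(-I))/4)*63172 = (-407 + (-8*I)/4)*63172 = (-407 - 2*I)*63172 = -25711004 - 126344*I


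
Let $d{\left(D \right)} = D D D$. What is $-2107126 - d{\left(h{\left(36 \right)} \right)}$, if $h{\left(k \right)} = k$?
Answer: $-2153782$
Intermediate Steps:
$d{\left(D \right)} = D^{3}$ ($d{\left(D \right)} = D^{2} D = D^{3}$)
$-2107126 - d{\left(h{\left(36 \right)} \right)} = -2107126 - 36^{3} = -2107126 - 46656 = -2153782$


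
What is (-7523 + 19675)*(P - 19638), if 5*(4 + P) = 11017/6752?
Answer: -1007253309657/4220 ≈ -2.3869e+8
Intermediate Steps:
P = -124023/33760 (P = -4 + (11017/6752)/5 = -4 + (11017*(1/6752))/5 = -4 + (⅕)*(11017/6752) = -4 + 11017/33760 = -124023/33760 ≈ -3.6737)
(-7523 + 19675)*(P - 19638) = (-7523 + 19675)*(-124023/33760 - 19638) = 12152*(-663102903/33760) = -1007253309657/4220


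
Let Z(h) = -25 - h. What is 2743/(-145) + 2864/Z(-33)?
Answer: 49167/145 ≈ 339.08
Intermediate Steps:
2743/(-145) + 2864/Z(-33) = 2743/(-145) + 2864/(-25 - 1*(-33)) = 2743*(-1/145) + 2864/(-25 + 33) = -2743/145 + 2864/8 = -2743/145 + 2864*(1/8) = -2743/145 + 358 = 49167/145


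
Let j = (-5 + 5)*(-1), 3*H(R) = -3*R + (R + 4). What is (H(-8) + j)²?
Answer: 400/9 ≈ 44.444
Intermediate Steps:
H(R) = 4/3 - 2*R/3 (H(R) = (-3*R + (R + 4))/3 = (-3*R + (4 + R))/3 = (4 - 2*R)/3 = 4/3 - 2*R/3)
j = 0 (j = 0*(-1) = 0)
(H(-8) + j)² = ((4/3 - ⅔*(-8)) + 0)² = ((4/3 + 16/3) + 0)² = (20/3 + 0)² = (20/3)² = 400/9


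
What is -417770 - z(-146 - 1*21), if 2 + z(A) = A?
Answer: -417601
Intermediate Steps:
z(A) = -2 + A
-417770 - z(-146 - 1*21) = -417770 - (-2 + (-146 - 1*21)) = -417770 - (-2 + (-146 - 21)) = -417770 - (-2 - 167) = -417770 - 1*(-169) = -417770 + 169 = -417601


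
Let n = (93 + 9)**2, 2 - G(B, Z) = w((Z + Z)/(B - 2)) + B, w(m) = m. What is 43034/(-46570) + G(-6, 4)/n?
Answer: -24850367/26917460 ≈ -0.92321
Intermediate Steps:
G(B, Z) = 2 - B - 2*Z/(-2 + B) (G(B, Z) = 2 - ((Z + Z)/(B - 2) + B) = 2 - ((2*Z)/(-2 + B) + B) = 2 - (2*Z/(-2 + B) + B) = 2 - (B + 2*Z/(-2 + B)) = 2 + (-B - 2*Z/(-2 + B)) = 2 - B - 2*Z/(-2 + B))
n = 10404 (n = 102**2 = 10404)
43034/(-46570) + G(-6, 4)/n = 43034/(-46570) + ((-(2 - 1*(-6))**2 - 2*4)/(-2 - 6))/10404 = 43034*(-1/46570) + ((-(2 + 6)**2 - 8)/(-8))*(1/10404) = -21517/23285 - (-1*8**2 - 8)/8*(1/10404) = -21517/23285 - (-1*64 - 8)/8*(1/10404) = -21517/23285 - (-64 - 8)/8*(1/10404) = -21517/23285 - 1/8*(-72)*(1/10404) = -21517/23285 + 9*(1/10404) = -21517/23285 + 1/1156 = -24850367/26917460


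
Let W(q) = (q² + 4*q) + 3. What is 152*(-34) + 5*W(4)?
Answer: -4993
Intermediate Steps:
W(q) = 3 + q² + 4*q
152*(-34) + 5*W(4) = 152*(-34) + 5*(3 + 4² + 4*4) = -5168 + 5*(3 + 16 + 16) = -5168 + 5*35 = -5168 + 175 = -4993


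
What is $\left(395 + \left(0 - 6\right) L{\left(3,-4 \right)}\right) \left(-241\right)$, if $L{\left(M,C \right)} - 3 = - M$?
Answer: $-95195$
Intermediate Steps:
$L{\left(M,C \right)} = 3 - M$
$\left(395 + \left(0 - 6\right) L{\left(3,-4 \right)}\right) \left(-241\right) = \left(395 + \left(0 - 6\right) \left(3 - 3\right)\right) \left(-241\right) = \left(395 - 6 \left(3 - 3\right)\right) \left(-241\right) = \left(395 - 0\right) \left(-241\right) = \left(395 + 0\right) \left(-241\right) = 395 \left(-241\right) = -95195$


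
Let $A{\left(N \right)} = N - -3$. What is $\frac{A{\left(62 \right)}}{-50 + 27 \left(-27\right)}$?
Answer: $- \frac{65}{779} \approx -0.08344$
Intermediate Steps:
$A{\left(N \right)} = 3 + N$ ($A{\left(N \right)} = N + 3 = 3 + N$)
$\frac{A{\left(62 \right)}}{-50 + 27 \left(-27\right)} = \frac{3 + 62}{-50 + 27 \left(-27\right)} = \frac{65}{-50 - 729} = \frac{65}{-779} = 65 \left(- \frac{1}{779}\right) = - \frac{65}{779}$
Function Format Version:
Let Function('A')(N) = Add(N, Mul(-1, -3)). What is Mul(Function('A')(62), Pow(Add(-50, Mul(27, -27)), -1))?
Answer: Rational(-65, 779) ≈ -0.083440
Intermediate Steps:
Function('A')(N) = Add(3, N) (Function('A')(N) = Add(N, 3) = Add(3, N))
Mul(Function('A')(62), Pow(Add(-50, Mul(27, -27)), -1)) = Mul(Add(3, 62), Pow(Add(-50, Mul(27, -27)), -1)) = Mul(65, Pow(Add(-50, -729), -1)) = Mul(65, Pow(-779, -1)) = Mul(65, Rational(-1, 779)) = Rational(-65, 779)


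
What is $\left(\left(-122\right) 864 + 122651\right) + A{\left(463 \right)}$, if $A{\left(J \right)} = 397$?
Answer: $17640$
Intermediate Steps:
$\left(\left(-122\right) 864 + 122651\right) + A{\left(463 \right)} = \left(\left(-122\right) 864 + 122651\right) + 397 = \left(-105408 + 122651\right) + 397 = 17243 + 397 = 17640$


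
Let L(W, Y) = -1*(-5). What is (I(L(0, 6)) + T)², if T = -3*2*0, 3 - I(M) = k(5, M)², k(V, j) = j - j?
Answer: 9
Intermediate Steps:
k(V, j) = 0
L(W, Y) = 5
I(M) = 3 (I(M) = 3 - 1*0² = 3 - 1*0 = 3 + 0 = 3)
T = 0 (T = -6*0 = 0)
(I(L(0, 6)) + T)² = (3 + 0)² = 3² = 9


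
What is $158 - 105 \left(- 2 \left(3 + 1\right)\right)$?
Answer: $998$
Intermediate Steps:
$158 - 105 \left(- 2 \left(3 + 1\right)\right) = 158 - 105 \left(\left(-2\right) 4\right) = 158 - -840 = 158 + 840 = 998$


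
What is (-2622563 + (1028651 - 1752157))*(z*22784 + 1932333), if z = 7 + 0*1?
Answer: -6999377401649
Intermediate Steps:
z = 7 (z = 7 + 0 = 7)
(-2622563 + (1028651 - 1752157))*(z*22784 + 1932333) = (-2622563 + (1028651 - 1752157))*(7*22784 + 1932333) = (-2622563 - 723506)*(159488 + 1932333) = -3346069*2091821 = -6999377401649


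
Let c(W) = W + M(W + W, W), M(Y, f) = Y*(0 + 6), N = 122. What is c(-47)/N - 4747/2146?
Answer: -472585/65453 ≈ -7.2202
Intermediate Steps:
M(Y, f) = 6*Y (M(Y, f) = Y*6 = 6*Y)
c(W) = 13*W (c(W) = W + 6*(W + W) = W + 6*(2*W) = W + 12*W = 13*W)
c(-47)/N - 4747/2146 = (13*(-47))/122 - 4747/2146 = -611*1/122 - 4747*1/2146 = -611/122 - 4747/2146 = -472585/65453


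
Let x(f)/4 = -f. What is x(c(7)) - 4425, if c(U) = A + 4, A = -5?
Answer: -4421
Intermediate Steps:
c(U) = -1 (c(U) = -5 + 4 = -1)
x(f) = -4*f (x(f) = 4*(-f) = -4*f)
x(c(7)) - 4425 = -4*(-1) - 4425 = 4 - 4425 = -4421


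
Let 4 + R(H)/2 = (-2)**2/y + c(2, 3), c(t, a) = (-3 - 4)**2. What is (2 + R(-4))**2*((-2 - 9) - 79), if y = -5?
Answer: -3677472/5 ≈ -7.3549e+5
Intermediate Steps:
c(t, a) = 49 (c(t, a) = (-7)**2 = 49)
R(H) = 442/5 (R(H) = -8 + 2*((-2)**2/(-5) + 49) = -8 + 2*(4*(-1/5) + 49) = -8 + 2*(-4/5 + 49) = -8 + 2*(241/5) = -8 + 482/5 = 442/5)
(2 + R(-4))**2*((-2 - 9) - 79) = (2 + 442/5)**2*((-2 - 9) - 79) = (452/5)**2*(-11 - 79) = (204304/25)*(-90) = -3677472/5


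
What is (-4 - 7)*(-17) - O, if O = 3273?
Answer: -3086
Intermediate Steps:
(-4 - 7)*(-17) - O = (-4 - 7)*(-17) - 1*3273 = -11*(-17) - 3273 = 187 - 3273 = -3086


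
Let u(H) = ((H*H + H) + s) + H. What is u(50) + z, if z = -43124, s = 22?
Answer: -40502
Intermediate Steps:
u(H) = 22 + H² + 2*H (u(H) = ((H*H + H) + 22) + H = ((H² + H) + 22) + H = ((H + H²) + 22) + H = (22 + H + H²) + H = 22 + H² + 2*H)
u(50) + z = (22 + 50² + 2*50) - 43124 = (22 + 2500 + 100) - 43124 = 2622 - 43124 = -40502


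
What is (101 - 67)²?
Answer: 1156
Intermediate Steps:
(101 - 67)² = 34² = 1156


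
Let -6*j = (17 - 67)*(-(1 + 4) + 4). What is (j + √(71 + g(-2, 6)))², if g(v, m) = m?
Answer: 1318/9 - 50*√77/3 ≈ 0.19504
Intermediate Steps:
j = -25/3 (j = -(17 - 67)*(-(1 + 4) + 4)/6 = -(-25)*(-1*5 + 4)/3 = -(-25)*(-5 + 4)/3 = -(-25)*(-1)/3 = -⅙*50 = -25/3 ≈ -8.3333)
(j + √(71 + g(-2, 6)))² = (-25/3 + √(71 + 6))² = (-25/3 + √77)²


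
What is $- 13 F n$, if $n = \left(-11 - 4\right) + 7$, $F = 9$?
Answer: $936$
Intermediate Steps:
$n = -8$ ($n = -15 + 7 = -8$)
$- 13 F n = \left(-13\right) 9 \left(-8\right) = \left(-117\right) \left(-8\right) = 936$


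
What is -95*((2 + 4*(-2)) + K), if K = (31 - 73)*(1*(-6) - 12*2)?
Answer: -119130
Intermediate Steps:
K = 1260 (K = -42*(-6 - 24) = -42*(-30) = 1260)
-95*((2 + 4*(-2)) + K) = -95*((2 + 4*(-2)) + 1260) = -95*((2 - 8) + 1260) = -95*(-6 + 1260) = -95*1254 = -119130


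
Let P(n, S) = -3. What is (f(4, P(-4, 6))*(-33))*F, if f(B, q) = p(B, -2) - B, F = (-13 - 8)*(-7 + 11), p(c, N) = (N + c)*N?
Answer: -22176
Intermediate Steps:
p(c, N) = N*(N + c)
F = -84 (F = -21*4 = -84)
f(B, q) = 4 - 3*B (f(B, q) = -2*(-2 + B) - B = (4 - 2*B) - B = 4 - 3*B)
(f(4, P(-4, 6))*(-33))*F = ((4 - 3*4)*(-33))*(-84) = ((4 - 12)*(-33))*(-84) = -8*(-33)*(-84) = 264*(-84) = -22176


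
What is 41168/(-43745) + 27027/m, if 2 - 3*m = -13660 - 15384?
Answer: 783707539/423539090 ≈ 1.8504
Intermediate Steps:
m = 9682 (m = 2/3 - (-13660 - 15384)/3 = 2/3 - 1/3*(-29044) = 2/3 + 29044/3 = 9682)
41168/(-43745) + 27027/m = 41168/(-43745) + 27027/9682 = 41168*(-1/43745) + 27027*(1/9682) = -41168/43745 + 27027/9682 = 783707539/423539090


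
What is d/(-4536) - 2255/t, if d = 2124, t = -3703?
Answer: 9379/66654 ≈ 0.14071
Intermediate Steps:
d/(-4536) - 2255/t = 2124/(-4536) - 2255/(-3703) = 2124*(-1/4536) - 2255*(-1/3703) = -59/126 + 2255/3703 = 9379/66654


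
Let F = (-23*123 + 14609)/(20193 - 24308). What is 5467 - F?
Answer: 4501697/823 ≈ 5469.9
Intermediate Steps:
F = -2356/823 (F = (-2829 + 14609)/(-4115) = 11780*(-1/4115) = -2356/823 ≈ -2.8627)
5467 - F = 5467 - 1*(-2356/823) = 5467 + 2356/823 = 4501697/823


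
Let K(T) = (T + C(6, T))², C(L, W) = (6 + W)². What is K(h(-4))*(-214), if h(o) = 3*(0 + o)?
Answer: -123264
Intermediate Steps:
h(o) = 3*o
K(T) = (T + (6 + T)²)²
K(h(-4))*(-214) = (3*(-4) + (6 + 3*(-4))²)²*(-214) = (-12 + (6 - 12)²)²*(-214) = (-12 + (-6)²)²*(-214) = (-12 + 36)²*(-214) = 24²*(-214) = 576*(-214) = -123264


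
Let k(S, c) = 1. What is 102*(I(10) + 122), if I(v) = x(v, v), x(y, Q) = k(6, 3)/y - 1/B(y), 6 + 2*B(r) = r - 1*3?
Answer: 61251/5 ≈ 12250.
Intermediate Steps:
B(r) = -9/2 + r/2 (B(r) = -3 + (r - 1*3)/2 = -3 + (r - 3)/2 = -3 + (-3 + r)/2 = -3 + (-3/2 + r/2) = -9/2 + r/2)
x(y, Q) = 1/y - 1/(-9/2 + y/2)
I(v) = (-9 - v)/(v*(-9 + v))
102*(I(10) + 122) = 102*((-9 - 1*10)/(10*(-9 + 10)) + 122) = 102*((1/10)*(-9 - 10)/1 + 122) = 102*((1/10)*1*(-19) + 122) = 102*(-19/10 + 122) = 102*(1201/10) = 61251/5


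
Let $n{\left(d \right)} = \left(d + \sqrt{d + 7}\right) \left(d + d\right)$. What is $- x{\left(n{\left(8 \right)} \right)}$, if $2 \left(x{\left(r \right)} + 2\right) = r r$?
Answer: $-10110 - 2048 \sqrt{15} \approx -18042.0$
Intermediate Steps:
$n{\left(d \right)} = 2 d \left(d + \sqrt{7 + d}\right)$ ($n{\left(d \right)} = \left(d + \sqrt{7 + d}\right) 2 d = 2 d \left(d + \sqrt{7 + d}\right)$)
$x{\left(r \right)} = -2 + \frac{r^{2}}{2}$ ($x{\left(r \right)} = -2 + \frac{r r}{2} = -2 + \frac{r^{2}}{2}$)
$- x{\left(n{\left(8 \right)} \right)} = - (-2 + \frac{\left(2 \cdot 8 \left(8 + \sqrt{7 + 8}\right)\right)^{2}}{2}) = - (-2 + \frac{\left(2 \cdot 8 \left(8 + \sqrt{15}\right)\right)^{2}}{2}) = - (-2 + \frac{\left(128 + 16 \sqrt{15}\right)^{2}}{2}) = 2 - \frac{\left(128 + 16 \sqrt{15}\right)^{2}}{2}$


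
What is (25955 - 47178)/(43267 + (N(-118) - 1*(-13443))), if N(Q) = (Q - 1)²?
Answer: -21223/70871 ≈ -0.29946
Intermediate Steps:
N(Q) = (-1 + Q)²
(25955 - 47178)/(43267 + (N(-118) - 1*(-13443))) = (25955 - 47178)/(43267 + ((-1 - 118)² - 1*(-13443))) = -21223/(43267 + ((-119)² + 13443)) = -21223/(43267 + (14161 + 13443)) = -21223/(43267 + 27604) = -21223/70871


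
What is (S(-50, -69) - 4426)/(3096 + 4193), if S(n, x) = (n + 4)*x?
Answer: -1252/7289 ≈ -0.17177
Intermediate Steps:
S(n, x) = x*(4 + n) (S(n, x) = (4 + n)*x = x*(4 + n))
(S(-50, -69) - 4426)/(3096 + 4193) = (-69*(4 - 50) - 4426)/(3096 + 4193) = (-69*(-46) - 4426)/7289 = (3174 - 4426)*(1/7289) = -1252*1/7289 = -1252/7289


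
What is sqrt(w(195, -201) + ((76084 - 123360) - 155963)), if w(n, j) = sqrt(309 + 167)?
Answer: sqrt(-203239 + 2*sqrt(119)) ≈ 450.8*I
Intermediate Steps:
w(n, j) = 2*sqrt(119) (w(n, j) = sqrt(476) = 2*sqrt(119))
sqrt(w(195, -201) + ((76084 - 123360) - 155963)) = sqrt(2*sqrt(119) + ((76084 - 123360) - 155963)) = sqrt(2*sqrt(119) + (-47276 - 155963)) = sqrt(2*sqrt(119) - 203239) = sqrt(-203239 + 2*sqrt(119))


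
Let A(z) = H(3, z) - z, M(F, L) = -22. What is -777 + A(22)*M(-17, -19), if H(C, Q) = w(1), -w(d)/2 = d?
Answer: -249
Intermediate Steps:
w(d) = -2*d
H(C, Q) = -2 (H(C, Q) = -2*1 = -2)
A(z) = -2 - z
-777 + A(22)*M(-17, -19) = -777 + (-2 - 1*22)*(-22) = -777 + (-2 - 22)*(-22) = -777 - 24*(-22) = -777 + 528 = -249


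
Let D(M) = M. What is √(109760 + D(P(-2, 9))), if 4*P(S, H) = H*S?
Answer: √439022/2 ≈ 331.29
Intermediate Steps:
P(S, H) = H*S/4 (P(S, H) = (H*S)/4 = H*S/4)
√(109760 + D(P(-2, 9))) = √(109760 + (¼)*9*(-2)) = √(109760 - 9/2) = √(219511/2) = √439022/2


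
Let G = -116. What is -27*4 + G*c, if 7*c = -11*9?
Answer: 10728/7 ≈ 1532.6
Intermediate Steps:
c = -99/7 (c = (-11*9)/7 = (1/7)*(-99) = -99/7 ≈ -14.143)
-27*4 + G*c = -27*4 - 116*(-99/7) = -108 + 11484/7 = 10728/7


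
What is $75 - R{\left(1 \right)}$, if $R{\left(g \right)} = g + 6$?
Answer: $68$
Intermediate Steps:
$R{\left(g \right)} = 6 + g$
$75 - R{\left(1 \right)} = 75 - \left(6 + 1\right) = 75 - 7 = 68$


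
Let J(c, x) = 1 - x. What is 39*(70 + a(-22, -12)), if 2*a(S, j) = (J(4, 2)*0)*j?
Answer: 2730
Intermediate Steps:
a(S, j) = 0 (a(S, j) = (((1 - 1*2)*0)*j)/2 = (((1 - 2)*0)*j)/2 = ((-1*0)*j)/2 = (0*j)/2 = (½)*0 = 0)
39*(70 + a(-22, -12)) = 39*(70 + 0) = 39*70 = 2730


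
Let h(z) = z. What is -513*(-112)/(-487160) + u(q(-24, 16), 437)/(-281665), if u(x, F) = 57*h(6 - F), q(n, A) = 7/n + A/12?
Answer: -5546427/180547265 ≈ -0.030720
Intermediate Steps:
q(n, A) = 7/n + A/12 (q(n, A) = 7/n + A*(1/12) = 7/n + A/12)
u(x, F) = 342 - 57*F (u(x, F) = 57*(6 - F) = 342 - 57*F)
-513*(-112)/(-487160) + u(q(-24, 16), 437)/(-281665) = -513*(-112)/(-487160) + (342 - 57*437)/(-281665) = 57456*(-1/487160) + (342 - 24909)*(-1/281665) = -378/3205 - 24567*(-1/281665) = -378/3205 + 24567/281665 = -5546427/180547265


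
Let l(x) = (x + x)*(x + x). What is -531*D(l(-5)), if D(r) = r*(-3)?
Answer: 159300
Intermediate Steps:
l(x) = 4*x**2 (l(x) = (2*x)*(2*x) = 4*x**2)
D(r) = -3*r
-531*D(l(-5)) = -(-1593)*4*(-5)**2 = -(-1593)*4*25 = -(-1593)*100 = -531*(-300) = 159300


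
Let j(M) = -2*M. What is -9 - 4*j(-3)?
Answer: -33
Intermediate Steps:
-9 - 4*j(-3) = -9 - (-8)*(-3) = -9 - 4*6 = -9 - 24 = -33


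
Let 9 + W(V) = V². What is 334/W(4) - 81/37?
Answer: 11791/259 ≈ 45.525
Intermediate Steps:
W(V) = -9 + V²
334/W(4) - 81/37 = 334/(-9 + 4²) - 81/37 = 334/(-9 + 16) - 81*1/37 = 334/7 - 81/37 = 11791/259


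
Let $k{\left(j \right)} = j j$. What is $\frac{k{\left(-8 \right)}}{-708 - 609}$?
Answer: $- \frac{64}{1317} \approx -0.048595$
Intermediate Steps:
$k{\left(j \right)} = j^{2}$
$\frac{k{\left(-8 \right)}}{-708 - 609} = \frac{\left(-8\right)^{2}}{-708 - 609} = \frac{64}{-708 - 609} = \frac{64}{-1317} = 64 \left(- \frac{1}{1317}\right) = - \frac{64}{1317}$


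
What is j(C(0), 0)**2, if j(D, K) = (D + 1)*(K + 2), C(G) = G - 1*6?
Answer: 100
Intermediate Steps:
C(G) = -6 + G (C(G) = G - 6 = -6 + G)
j(D, K) = (1 + D)*(2 + K)
j(C(0), 0)**2 = (2 + 0 + 2*(-6 + 0) + (-6 + 0)*0)**2 = (2 + 0 + 2*(-6) - 6*0)**2 = (2 + 0 - 12 + 0)**2 = (-10)**2 = 100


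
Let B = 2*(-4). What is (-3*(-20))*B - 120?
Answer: -600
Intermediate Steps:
B = -8
(-3*(-20))*B - 120 = -3*(-20)*(-8) - 120 = 60*(-8) - 120 = -480 - 120 = -600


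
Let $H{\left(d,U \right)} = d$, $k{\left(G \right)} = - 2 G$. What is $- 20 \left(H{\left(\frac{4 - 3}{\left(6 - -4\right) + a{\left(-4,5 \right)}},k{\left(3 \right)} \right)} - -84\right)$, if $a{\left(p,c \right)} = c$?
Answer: $- \frac{5044}{3} \approx -1681.3$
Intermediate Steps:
$- 20 \left(H{\left(\frac{4 - 3}{\left(6 - -4\right) + a{\left(-4,5 \right)}},k{\left(3 \right)} \right)} - -84\right) = - 20 \left(\frac{4 - 3}{\left(6 - -4\right) + 5} - -84\right) = - 20 \left(1 \frac{1}{\left(6 + 4\right) + 5} + 84\right) = - 20 \left(1 \frac{1}{10 + 5} + 84\right) = - 20 \left(1 \cdot \frac{1}{15} + 84\right) = - 20 \left(\frac{1}{15} + 84\right) = \left(-20\right) \frac{1261}{15} = - \frac{5044}{3}$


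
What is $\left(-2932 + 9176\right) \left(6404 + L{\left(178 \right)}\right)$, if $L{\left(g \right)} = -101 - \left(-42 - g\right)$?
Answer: $40729612$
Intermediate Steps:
$L{\left(g \right)} = -59 + g$ ($L{\left(g \right)} = -101 + \left(42 + g\right) = -59 + g$)
$\left(-2932 + 9176\right) \left(6404 + L{\left(178 \right)}\right) = \left(-2932 + 9176\right) \left(6404 + \left(-59 + 178\right)\right) = 6244 \left(6404 + 119\right) = 6244 \cdot 6523 = 40729612$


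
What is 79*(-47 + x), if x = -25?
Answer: -5688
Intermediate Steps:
79*(-47 + x) = 79*(-47 - 25) = 79*(-72) = -5688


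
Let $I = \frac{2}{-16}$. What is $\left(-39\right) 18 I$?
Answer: $\frac{351}{4} \approx 87.75$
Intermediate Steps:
$I = - \frac{1}{8}$ ($I = 2 \left(- \frac{1}{16}\right) = - \frac{1}{8} \approx -0.125$)
$\left(-39\right) 18 I = \left(-39\right) 18 \left(- \frac{1}{8}\right) = \left(-702\right) \left(- \frac{1}{8}\right) = \frac{351}{4}$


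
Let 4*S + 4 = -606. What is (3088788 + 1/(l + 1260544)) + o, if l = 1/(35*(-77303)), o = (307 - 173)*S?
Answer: 10464722688054436612/3410534149119 ≈ 3.0684e+6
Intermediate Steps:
S = -305/2 (S = -1 + (¼)*(-606) = -1 - 303/2 = -305/2 ≈ -152.50)
o = -20435 (o = (307 - 173)*(-305/2) = 134*(-305/2) = -20435)
l = -1/2705605 (l = 1/(-2705605) = -1/2705605 ≈ -3.6960e-7)
(3088788 + 1/(l + 1260544)) + o = (3088788 + 1/(-1/2705605 + 1260544)) - 20435 = (3088788 + 1/(3410534149119/2705605)) - 20435 = (3088788 + 2705605/3410534149119) - 20435 = 10534416953391683377/3410534149119 - 20435 = 10464722688054436612/3410534149119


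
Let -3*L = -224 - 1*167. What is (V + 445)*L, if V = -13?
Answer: 56304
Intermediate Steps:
L = 391/3 (L = -(-224 - 1*167)/3 = -(-224 - 167)/3 = -⅓*(-391) = 391/3 ≈ 130.33)
(V + 445)*L = (-13 + 445)*(391/3) = 432*(391/3) = 56304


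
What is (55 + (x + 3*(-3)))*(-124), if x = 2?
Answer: -5952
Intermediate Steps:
(55 + (x + 3*(-3)))*(-124) = (55 + (2 + 3*(-3)))*(-124) = (55 + (2 - 9))*(-124) = (55 - 7)*(-124) = 48*(-124) = -5952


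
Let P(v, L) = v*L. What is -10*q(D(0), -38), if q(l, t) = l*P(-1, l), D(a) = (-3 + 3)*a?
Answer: 0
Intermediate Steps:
D(a) = 0 (D(a) = 0*a = 0)
P(v, L) = L*v
q(l, t) = -l**2 (q(l, t) = l*(l*(-1)) = l*(-l) = -l**2)
-10*q(D(0), -38) = -(-10)*0**2 = -(-10)*0 = -10*0 = 0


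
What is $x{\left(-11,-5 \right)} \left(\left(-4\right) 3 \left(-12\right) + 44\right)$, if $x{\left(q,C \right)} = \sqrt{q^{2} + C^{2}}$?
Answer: $188 \sqrt{146} \approx 2271.6$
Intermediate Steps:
$x{\left(q,C \right)} = \sqrt{C^{2} + q^{2}}$
$x{\left(-11,-5 \right)} \left(\left(-4\right) 3 \left(-12\right) + 44\right) = \sqrt{\left(-5\right)^{2} + \left(-11\right)^{2}} \left(\left(-4\right) 3 \left(-12\right) + 44\right) = \sqrt{25 + 121} \left(\left(-12\right) \left(-12\right) + 44\right) = \sqrt{146} \left(144 + 44\right) = \sqrt{146} \cdot 188 = 188 \sqrt{146}$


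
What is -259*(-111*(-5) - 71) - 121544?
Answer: -246900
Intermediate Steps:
-259*(-111*(-5) - 71) - 121544 = -259*(555 - 71) - 121544 = -259*484 - 121544 = -125356 - 121544 = -246900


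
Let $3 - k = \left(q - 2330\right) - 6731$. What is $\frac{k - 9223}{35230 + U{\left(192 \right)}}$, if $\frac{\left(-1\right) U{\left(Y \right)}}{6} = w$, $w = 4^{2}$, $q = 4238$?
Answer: $- \frac{4397}{35134} \approx -0.12515$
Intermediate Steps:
$w = 16$
$U{\left(Y \right)} = -96$ ($U{\left(Y \right)} = \left(-6\right) 16 = -96$)
$k = 4826$ ($k = 3 - \left(\left(4238 - 2330\right) - 6731\right) = 3 - \left(1908 - 6731\right) = 3 - -4823 = 3 + 4823 = 4826$)
$\frac{k - 9223}{35230 + U{\left(192 \right)}} = \frac{4826 - 9223}{35230 - 96} = - \frac{4397}{35134}$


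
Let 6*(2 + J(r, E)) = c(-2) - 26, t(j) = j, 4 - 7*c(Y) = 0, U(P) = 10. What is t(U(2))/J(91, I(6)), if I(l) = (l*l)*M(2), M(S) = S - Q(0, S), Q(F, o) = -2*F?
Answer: -210/131 ≈ -1.6031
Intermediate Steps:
c(Y) = 4/7 (c(Y) = 4/7 - 1/7*0 = 4/7 + 0 = 4/7)
M(S) = S (M(S) = S - (-2)*0 = S - 1*0 = S + 0 = S)
I(l) = 2*l**2 (I(l) = (l*l)*2 = l**2*2 = 2*l**2)
J(r, E) = -131/21 (J(r, E) = -2 + (4/7 - 26)/6 = -2 + (1/6)*(-178/7) = -2 - 89/21 = -131/21)
t(U(2))/J(91, I(6)) = 10/(-131/21) = 10*(-21/131) = -210/131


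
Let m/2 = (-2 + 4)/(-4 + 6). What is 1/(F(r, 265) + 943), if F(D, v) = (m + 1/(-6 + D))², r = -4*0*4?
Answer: 36/34069 ≈ 0.0010567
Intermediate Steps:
m = 2 (m = 2*((-2 + 4)/(-4 + 6)) = 2*(2/2) = 2*(2*(½)) = 2*1 = 2)
r = 0 (r = 0*4 = 0)
F(D, v) = (2 + 1/(-6 + D))²
1/(F(r, 265) + 943) = 1/((-11 + 2*0)²/(-6 + 0)² + 943) = 1/((-11 + 0)²/(-6)² + 943) = 1/((-11)²*(1/36) + 943) = 1/(121*(1/36) + 943) = 1/(121/36 + 943) = 1/(34069/36) = 36/34069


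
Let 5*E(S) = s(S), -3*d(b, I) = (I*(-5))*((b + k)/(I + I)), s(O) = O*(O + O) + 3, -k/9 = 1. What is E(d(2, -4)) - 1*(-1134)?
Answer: 103339/90 ≈ 1148.2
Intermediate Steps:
k = -9 (k = -9*1 = -9)
s(O) = 3 + 2*O² (s(O) = O*(2*O) + 3 = 2*O² + 3 = 3 + 2*O²)
d(b, I) = -15/2 + 5*b/6 (d(b, I) = -I*(-5)*(b - 9)/(I + I)/3 = -(-5*I)*(-9 + b)/((2*I))/3 = -(-5*I)*(-9 + b)*(1/(2*I))/3 = -(-5*I)*(-9 + b)/(2*I)/3 = -(45/2 - 5*b/2)/3 = -15/2 + 5*b/6)
E(S) = ⅗ + 2*S²/5 (E(S) = (3 + 2*S²)/5 = ⅗ + 2*S²/5)
E(d(2, -4)) - 1*(-1134) = (⅗ + 2*(-15/2 + (⅚)*2)²/5) - 1*(-1134) = (⅗ + 2*(-15/2 + 5/3)²/5) + 1134 = (⅗ + 2*(-35/6)²/5) + 1134 = (⅗ + (⅖)*(1225/36)) + 1134 = (⅗ + 245/18) + 1134 = 1279/90 + 1134 = 103339/90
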